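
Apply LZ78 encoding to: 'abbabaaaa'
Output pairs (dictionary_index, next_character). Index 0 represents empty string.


LZ78 encoding steps:
Dictionary: {0: ''}
Step 1: w='' (idx 0), next='a' -> output (0, 'a'), add 'a' as idx 1
Step 2: w='' (idx 0), next='b' -> output (0, 'b'), add 'b' as idx 2
Step 3: w='b' (idx 2), next='a' -> output (2, 'a'), add 'ba' as idx 3
Step 4: w='ba' (idx 3), next='a' -> output (3, 'a'), add 'baa' as idx 4
Step 5: w='a' (idx 1), next='a' -> output (1, 'a'), add 'aa' as idx 5


Encoded: [(0, 'a'), (0, 'b'), (2, 'a'), (3, 'a'), (1, 'a')]


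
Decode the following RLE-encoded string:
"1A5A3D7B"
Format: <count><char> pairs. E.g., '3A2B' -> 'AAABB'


Expanding each <count><char> pair:
  1A -> 'A'
  5A -> 'AAAAA'
  3D -> 'DDD'
  7B -> 'BBBBBBB'

Decoded = AAAAAADDDBBBBBBB


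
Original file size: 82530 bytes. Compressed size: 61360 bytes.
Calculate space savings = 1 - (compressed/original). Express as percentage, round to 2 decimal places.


ratio = compressed/original = 61360/82530 = 0.743487
savings = 1 - ratio = 1 - 0.743487 = 0.256513
as a percentage: 0.256513 * 100 = 25.65%

Space savings = 1 - 61360/82530 = 25.65%


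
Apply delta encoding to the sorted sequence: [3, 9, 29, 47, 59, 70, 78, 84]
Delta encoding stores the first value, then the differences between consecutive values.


First value: 3
Deltas:
  9 - 3 = 6
  29 - 9 = 20
  47 - 29 = 18
  59 - 47 = 12
  70 - 59 = 11
  78 - 70 = 8
  84 - 78 = 6


Delta encoded: [3, 6, 20, 18, 12, 11, 8, 6]


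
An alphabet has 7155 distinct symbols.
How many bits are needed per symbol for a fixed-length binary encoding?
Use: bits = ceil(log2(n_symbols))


log2(7155) = 12.8047
Bracket: 2^12 = 4096 < 7155 <= 2^13 = 8192
So ceil(log2(7155)) = 13

bits = ceil(log2(7155)) = ceil(12.8047) = 13 bits


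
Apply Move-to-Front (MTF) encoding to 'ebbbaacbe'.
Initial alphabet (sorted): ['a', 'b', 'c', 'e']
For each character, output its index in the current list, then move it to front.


MTF encoding:
'e': index 3 in ['a', 'b', 'c', 'e'] -> ['e', 'a', 'b', 'c']
'b': index 2 in ['e', 'a', 'b', 'c'] -> ['b', 'e', 'a', 'c']
'b': index 0 in ['b', 'e', 'a', 'c'] -> ['b', 'e', 'a', 'c']
'b': index 0 in ['b', 'e', 'a', 'c'] -> ['b', 'e', 'a', 'c']
'a': index 2 in ['b', 'e', 'a', 'c'] -> ['a', 'b', 'e', 'c']
'a': index 0 in ['a', 'b', 'e', 'c'] -> ['a', 'b', 'e', 'c']
'c': index 3 in ['a', 'b', 'e', 'c'] -> ['c', 'a', 'b', 'e']
'b': index 2 in ['c', 'a', 'b', 'e'] -> ['b', 'c', 'a', 'e']
'e': index 3 in ['b', 'c', 'a', 'e'] -> ['e', 'b', 'c', 'a']


Output: [3, 2, 0, 0, 2, 0, 3, 2, 3]


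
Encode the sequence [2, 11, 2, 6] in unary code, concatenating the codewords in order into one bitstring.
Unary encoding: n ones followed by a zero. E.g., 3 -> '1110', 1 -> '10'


Encode each number as n ones followed by a terminating 0:
  2 -> 110 (3 bits)
  11 -> 111111111110 (12 bits)
  2 -> 110 (3 bits)
  6 -> 1111110 (7 bits)
Total length = 3 + 12 + 3 + 7 = 25 bits.

Unary([2, 11, 2, 6]) = 1101111111111101101111110 (25 bits)


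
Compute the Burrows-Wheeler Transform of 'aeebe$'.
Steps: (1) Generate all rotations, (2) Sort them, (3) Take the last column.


Rotations (sorted):
  0: $aeebe -> last char: e
  1: aeebe$ -> last char: $
  2: be$aee -> last char: e
  3: e$aeeb -> last char: b
  4: ebe$ae -> last char: e
  5: eebe$a -> last char: a


BWT = e$ebea


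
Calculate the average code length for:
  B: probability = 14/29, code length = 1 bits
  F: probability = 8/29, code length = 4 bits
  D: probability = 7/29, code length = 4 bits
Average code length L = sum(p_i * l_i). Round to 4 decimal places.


Weighted contributions p_i * l_i:
  B: (14/29) * 1 = 14/29
  F: (8/29) * 4 = 32/29
  D: (7/29) * 4 = 28/29
Sum = (14 + 32 + 28)/29 = 74/29

L = 74/29 = 2.5517 bits/symbol


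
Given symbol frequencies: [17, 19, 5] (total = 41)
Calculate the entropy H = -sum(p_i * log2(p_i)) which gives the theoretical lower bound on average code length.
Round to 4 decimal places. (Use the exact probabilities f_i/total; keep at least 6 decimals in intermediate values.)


Per-symbol terms -p_i * log2(p_i) with p_i = f_i/41:
  p = 17/41 = 0.414634: log2(p) = -1.270089, -p*log2(p) = 0.526622
  p = 19/41 = 0.463415: log2(p) = -1.109624, -p*log2(p) = 0.514216
  p = 5/41 = 0.121951: log2(p) = -3.035624, -p*log2(p) = 0.370198
H = 0.526622 + 0.514216 + 0.370198 = 1.411036

H = 1.411 bits/symbol


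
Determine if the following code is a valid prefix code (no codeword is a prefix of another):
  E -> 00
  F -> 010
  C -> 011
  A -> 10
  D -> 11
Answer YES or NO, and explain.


Checking each pair (does one codeword prefix another?):
  E='00' vs F='010': no prefix
  E='00' vs C='011': no prefix
  E='00' vs A='10': no prefix
  E='00' vs D='11': no prefix
  F='010' vs E='00': no prefix
  F='010' vs C='011': no prefix
  F='010' vs A='10': no prefix
  F='010' vs D='11': no prefix
  C='011' vs E='00': no prefix
  C='011' vs F='010': no prefix
  C='011' vs A='10': no prefix
  C='011' vs D='11': no prefix
  A='10' vs E='00': no prefix
  A='10' vs F='010': no prefix
  A='10' vs C='011': no prefix
  A='10' vs D='11': no prefix
  D='11' vs E='00': no prefix
  D='11' vs F='010': no prefix
  D='11' vs C='011': no prefix
  D='11' vs A='10': no prefix
No violation found over all pairs.

YES -- this is a valid prefix code. No codeword is a prefix of any other codeword.


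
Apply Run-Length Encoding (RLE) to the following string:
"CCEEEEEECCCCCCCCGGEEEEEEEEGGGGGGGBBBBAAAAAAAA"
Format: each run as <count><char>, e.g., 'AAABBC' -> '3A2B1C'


Scanning runs left to right:
  i=0: run of 'C' x 2 -> '2C'
  i=2: run of 'E' x 6 -> '6E'
  i=8: run of 'C' x 8 -> '8C'
  i=16: run of 'G' x 2 -> '2G'
  i=18: run of 'E' x 8 -> '8E'
  i=26: run of 'G' x 7 -> '7G'
  i=33: run of 'B' x 4 -> '4B'
  i=37: run of 'A' x 8 -> '8A'

RLE = 2C6E8C2G8E7G4B8A


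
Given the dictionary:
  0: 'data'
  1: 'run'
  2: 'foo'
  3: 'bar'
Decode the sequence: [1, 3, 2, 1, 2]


Look up each index in the dictionary:
  1 -> 'run'
  3 -> 'bar'
  2 -> 'foo'
  1 -> 'run'
  2 -> 'foo'

Decoded: "run bar foo run foo"


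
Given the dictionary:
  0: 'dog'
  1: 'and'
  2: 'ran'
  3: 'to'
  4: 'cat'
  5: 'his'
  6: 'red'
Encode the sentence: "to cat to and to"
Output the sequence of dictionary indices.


Look up each word in the dictionary:
  'to' -> 3
  'cat' -> 4
  'to' -> 3
  'and' -> 1
  'to' -> 3

Encoded: [3, 4, 3, 1, 3]


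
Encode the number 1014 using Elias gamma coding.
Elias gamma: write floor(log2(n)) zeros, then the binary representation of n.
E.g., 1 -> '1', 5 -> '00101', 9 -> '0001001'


num_bits = floor(log2(1014)) + 1 = 10
leading_zeros = num_bits - 1 = 9
binary(1014) = 1111110110

Elias gamma(1014) = '000000000' + '1111110110' = 0000000001111110110 (19 bits)


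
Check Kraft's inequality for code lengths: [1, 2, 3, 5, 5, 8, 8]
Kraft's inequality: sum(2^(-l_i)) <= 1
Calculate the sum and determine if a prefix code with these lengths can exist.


Sum = 2^(-1) + 2^(-2) + 2^(-3) + 2^(-5) + 2^(-5) + 2^(-8) + 2^(-8)
    = 0.5 + 0.25 + 0.125 + 0.03125 + 0.03125 + 0.00390625 + 0.00390625
    = 242/256 = 0.9453125
Since 0.9453125 <= 1, Kraft's inequality IS satisfied.
A prefix code with these lengths CAN exist.

Kraft sum = 0.9453125. Satisfied.


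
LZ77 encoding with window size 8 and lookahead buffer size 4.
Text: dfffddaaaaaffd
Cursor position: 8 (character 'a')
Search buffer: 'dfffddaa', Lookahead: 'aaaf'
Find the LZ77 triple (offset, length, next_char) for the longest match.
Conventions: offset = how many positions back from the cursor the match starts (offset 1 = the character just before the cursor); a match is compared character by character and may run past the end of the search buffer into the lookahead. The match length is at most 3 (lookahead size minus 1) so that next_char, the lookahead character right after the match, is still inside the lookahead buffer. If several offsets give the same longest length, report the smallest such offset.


Try each offset into the search buffer:
  offset=1 (pos 7, char 'a'): match length 3
  offset=2 (pos 6, char 'a'): match length 3
  offset=3 (pos 5, char 'd'): match length 0
  offset=4 (pos 4, char 'd'): match length 0
  offset=5 (pos 3, char 'f'): match length 0
  offset=6 (pos 2, char 'f'): match length 0
  offset=7 (pos 1, char 'f'): match length 0
  offset=8 (pos 0, char 'd'): match length 0
Longest match has length 3, found at offsets 1, 2; take the smallest, offset 1.
next_char = character at position 8 + 3 = 11 -> 'f'

Best match: offset=1, length=3 (matching 'aaa' starting at position 7)
LZ77 triple: (1, 3, 'f')


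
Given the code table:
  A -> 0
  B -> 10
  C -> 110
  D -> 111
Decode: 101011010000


Decoding:
10 -> B
10 -> B
110 -> C
10 -> B
0 -> A
0 -> A
0 -> A


Result: BBCBAAA


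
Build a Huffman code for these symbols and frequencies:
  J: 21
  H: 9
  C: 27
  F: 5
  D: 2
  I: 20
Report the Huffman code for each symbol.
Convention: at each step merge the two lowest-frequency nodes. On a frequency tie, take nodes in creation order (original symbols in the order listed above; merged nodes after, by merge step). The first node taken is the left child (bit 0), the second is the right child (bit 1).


Huffman tree construction:
Step 1: Merge D(2) + F(5) = 7
Step 2: Merge (D+F)(7) + H(9) = 16
Step 3: Merge ((D+F)+H)(16) + I(20) = 36
Step 4: Merge J(21) + C(27) = 48
Step 5: Merge (((D+F)+H)+I)(36) + (J+C)(48) = 84
Read each symbol's code off the tree from the root (left child = 0, right child = 1).

Codes:
  J: 10 (length 2)
  H: 001 (length 3)
  C: 11 (length 2)
  F: 0001 (length 4)
  D: 0000 (length 4)
  I: 01 (length 2)
Average code length: 191/84 = 2.2738 bits/symbol


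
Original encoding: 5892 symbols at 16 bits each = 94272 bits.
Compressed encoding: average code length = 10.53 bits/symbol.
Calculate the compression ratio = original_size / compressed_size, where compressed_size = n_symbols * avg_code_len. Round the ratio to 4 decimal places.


original_size = n_symbols * orig_bits = 5892 * 16 = 94272 bits
compressed_size = n_symbols * avg_code_len = 5892 * 10.53 = 62042.76 bits
ratio = original_size / compressed_size = 94272 / 62042.76 = 1.5195

Compression ratio = 1.5195


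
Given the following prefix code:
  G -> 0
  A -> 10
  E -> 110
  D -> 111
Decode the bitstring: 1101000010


Decoding step by step:
Bits 110 -> E
Bits 10 -> A
Bits 0 -> G
Bits 0 -> G
Bits 0 -> G
Bits 10 -> A


Decoded message: EAGGGA


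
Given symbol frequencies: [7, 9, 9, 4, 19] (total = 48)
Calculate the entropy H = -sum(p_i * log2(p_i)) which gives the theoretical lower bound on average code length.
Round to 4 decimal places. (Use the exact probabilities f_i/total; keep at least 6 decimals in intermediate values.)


Per-symbol terms -p_i * log2(p_i) with p_i = f_i/48:
  p = 7/48 = 0.145833: log2(p) = -2.777608, -p*log2(p) = 0.405068
  p = 9/48 = 0.187500: log2(p) = -2.415037, -p*log2(p) = 0.452820
  p = 9/48 = 0.187500: log2(p) = -2.415037, -p*log2(p) = 0.452820
  p = 4/48 = 0.083333: log2(p) = -3.584963, -p*log2(p) = 0.298747
  p = 19/48 = 0.395833: log2(p) = -1.337035, -p*log2(p) = 0.529243
H = 0.405068 + 0.452820 + 0.452820 + 0.298747 + 0.529243 = 2.138698

H = 2.1387 bits/symbol


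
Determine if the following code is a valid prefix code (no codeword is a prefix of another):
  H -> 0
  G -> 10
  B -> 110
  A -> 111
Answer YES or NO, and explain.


Checking each pair (does one codeword prefix another?):
  H='0' vs G='10': no prefix
  H='0' vs B='110': no prefix
  H='0' vs A='111': no prefix
  G='10' vs H='0': no prefix
  G='10' vs B='110': no prefix
  G='10' vs A='111': no prefix
  B='110' vs H='0': no prefix
  B='110' vs G='10': no prefix
  B='110' vs A='111': no prefix
  A='111' vs H='0': no prefix
  A='111' vs G='10': no prefix
  A='111' vs B='110': no prefix
No violation found over all pairs.

YES -- this is a valid prefix code. No codeword is a prefix of any other codeword.


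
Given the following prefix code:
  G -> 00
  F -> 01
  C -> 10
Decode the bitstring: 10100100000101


Decoding step by step:
Bits 10 -> C
Bits 10 -> C
Bits 01 -> F
Bits 00 -> G
Bits 00 -> G
Bits 01 -> F
Bits 01 -> F


Decoded message: CCFGGFF


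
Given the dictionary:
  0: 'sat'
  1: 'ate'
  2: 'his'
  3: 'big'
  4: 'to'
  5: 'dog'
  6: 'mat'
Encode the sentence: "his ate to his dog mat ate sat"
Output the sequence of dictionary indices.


Look up each word in the dictionary:
  'his' -> 2
  'ate' -> 1
  'to' -> 4
  'his' -> 2
  'dog' -> 5
  'mat' -> 6
  'ate' -> 1
  'sat' -> 0

Encoded: [2, 1, 4, 2, 5, 6, 1, 0]


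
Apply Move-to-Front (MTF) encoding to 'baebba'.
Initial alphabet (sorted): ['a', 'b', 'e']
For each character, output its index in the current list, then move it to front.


MTF encoding:
'b': index 1 in ['a', 'b', 'e'] -> ['b', 'a', 'e']
'a': index 1 in ['b', 'a', 'e'] -> ['a', 'b', 'e']
'e': index 2 in ['a', 'b', 'e'] -> ['e', 'a', 'b']
'b': index 2 in ['e', 'a', 'b'] -> ['b', 'e', 'a']
'b': index 0 in ['b', 'e', 'a'] -> ['b', 'e', 'a']
'a': index 2 in ['b', 'e', 'a'] -> ['a', 'b', 'e']


Output: [1, 1, 2, 2, 0, 2]


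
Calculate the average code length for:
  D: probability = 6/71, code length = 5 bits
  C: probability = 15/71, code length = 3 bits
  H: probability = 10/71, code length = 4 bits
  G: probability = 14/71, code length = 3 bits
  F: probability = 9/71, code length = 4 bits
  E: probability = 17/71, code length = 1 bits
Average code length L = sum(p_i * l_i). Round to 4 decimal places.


Weighted contributions p_i * l_i:
  D: (6/71) * 5 = 30/71
  C: (15/71) * 3 = 45/71
  H: (10/71) * 4 = 40/71
  G: (14/71) * 3 = 42/71
  F: (9/71) * 4 = 36/71
  E: (17/71) * 1 = 17/71
Sum = (30 + 45 + 40 + 42 + 36 + 17)/71 = 210/71

L = 210/71 = 2.9577 bits/symbol


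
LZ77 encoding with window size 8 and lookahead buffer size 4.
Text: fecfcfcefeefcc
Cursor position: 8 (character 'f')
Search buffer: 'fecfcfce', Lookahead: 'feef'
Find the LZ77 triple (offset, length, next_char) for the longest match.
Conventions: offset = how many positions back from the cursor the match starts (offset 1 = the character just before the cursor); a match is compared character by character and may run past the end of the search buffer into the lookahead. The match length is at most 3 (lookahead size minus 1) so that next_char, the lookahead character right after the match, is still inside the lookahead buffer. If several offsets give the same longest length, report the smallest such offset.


Try each offset into the search buffer:
  offset=1 (pos 7, char 'e'): match length 0
  offset=2 (pos 6, char 'c'): match length 0
  offset=3 (pos 5, char 'f'): match length 1
  offset=4 (pos 4, char 'c'): match length 0
  offset=5 (pos 3, char 'f'): match length 1
  offset=6 (pos 2, char 'c'): match length 0
  offset=7 (pos 1, char 'e'): match length 0
  offset=8 (pos 0, char 'f'): match length 2
Longest match has length 2 at offset 8.
next_char = character at position 8 + 2 = 10 -> 'e'

Best match: offset=8, length=2 (matching 'fe' starting at position 0)
LZ77 triple: (8, 2, 'e')


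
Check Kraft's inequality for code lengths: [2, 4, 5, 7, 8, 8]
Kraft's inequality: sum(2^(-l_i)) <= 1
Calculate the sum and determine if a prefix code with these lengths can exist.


Sum = 2^(-2) + 2^(-4) + 2^(-5) + 2^(-7) + 2^(-8) + 2^(-8)
    = 0.25 + 0.0625 + 0.03125 + 0.0078125 + 0.00390625 + 0.00390625
    = 92/256 = 0.359375
Since 0.359375 <= 1, Kraft's inequality IS satisfied.
A prefix code with these lengths CAN exist.

Kraft sum = 0.359375. Satisfied.


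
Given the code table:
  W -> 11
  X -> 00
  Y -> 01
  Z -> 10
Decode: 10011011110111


Decoding:
10 -> Z
01 -> Y
10 -> Z
11 -> W
11 -> W
01 -> Y
11 -> W


Result: ZYZWWYW


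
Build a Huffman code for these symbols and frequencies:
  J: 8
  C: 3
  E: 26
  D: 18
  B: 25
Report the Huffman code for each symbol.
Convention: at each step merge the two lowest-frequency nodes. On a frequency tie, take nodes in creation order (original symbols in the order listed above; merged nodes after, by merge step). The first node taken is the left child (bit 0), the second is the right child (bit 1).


Huffman tree construction:
Step 1: Merge C(3) + J(8) = 11
Step 2: Merge (C+J)(11) + D(18) = 29
Step 3: Merge B(25) + E(26) = 51
Step 4: Merge ((C+J)+D)(29) + (B+E)(51) = 80
Read each symbol's code off the tree from the root (left child = 0, right child = 1).

Codes:
  J: 001 (length 3)
  C: 000 (length 3)
  E: 11 (length 2)
  D: 01 (length 2)
  B: 10 (length 2)
Average code length: 171/80 = 2.1375 bits/symbol


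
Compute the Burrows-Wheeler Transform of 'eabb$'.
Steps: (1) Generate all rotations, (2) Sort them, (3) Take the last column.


Rotations (sorted):
  0: $eabb -> last char: b
  1: abb$e -> last char: e
  2: b$eab -> last char: b
  3: bb$ea -> last char: a
  4: eabb$ -> last char: $


BWT = beba$


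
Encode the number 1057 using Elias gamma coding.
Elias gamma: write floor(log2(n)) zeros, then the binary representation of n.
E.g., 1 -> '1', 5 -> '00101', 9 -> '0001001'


num_bits = floor(log2(1057)) + 1 = 11
leading_zeros = num_bits - 1 = 10
binary(1057) = 10000100001

Elias gamma(1057) = '0000000000' + '10000100001' = 000000000010000100001 (21 bits)


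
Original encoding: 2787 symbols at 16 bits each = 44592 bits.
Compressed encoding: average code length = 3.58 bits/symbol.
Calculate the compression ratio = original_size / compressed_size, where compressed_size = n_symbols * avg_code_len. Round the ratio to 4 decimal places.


original_size = n_symbols * orig_bits = 2787 * 16 = 44592 bits
compressed_size = n_symbols * avg_code_len = 2787 * 3.58 = 9977.46 bits
ratio = original_size / compressed_size = 44592 / 9977.46 = 4.4693

Compression ratio = 4.4693


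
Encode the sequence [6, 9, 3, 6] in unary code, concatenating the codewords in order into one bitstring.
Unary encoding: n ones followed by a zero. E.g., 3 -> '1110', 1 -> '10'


Encode each number as n ones followed by a terminating 0:
  6 -> 1111110 (7 bits)
  9 -> 1111111110 (10 bits)
  3 -> 1110 (4 bits)
  6 -> 1111110 (7 bits)
Total length = 7 + 10 + 4 + 7 = 28 bits.

Unary([6, 9, 3, 6]) = 1111110111111111011101111110 (28 bits)


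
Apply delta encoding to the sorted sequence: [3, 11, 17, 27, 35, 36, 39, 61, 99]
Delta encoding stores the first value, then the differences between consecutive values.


First value: 3
Deltas:
  11 - 3 = 8
  17 - 11 = 6
  27 - 17 = 10
  35 - 27 = 8
  36 - 35 = 1
  39 - 36 = 3
  61 - 39 = 22
  99 - 61 = 38


Delta encoded: [3, 8, 6, 10, 8, 1, 3, 22, 38]


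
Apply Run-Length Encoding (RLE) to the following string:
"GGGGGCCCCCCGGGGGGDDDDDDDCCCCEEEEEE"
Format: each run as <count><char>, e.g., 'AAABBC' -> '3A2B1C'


Scanning runs left to right:
  i=0: run of 'G' x 5 -> '5G'
  i=5: run of 'C' x 6 -> '6C'
  i=11: run of 'G' x 6 -> '6G'
  i=17: run of 'D' x 7 -> '7D'
  i=24: run of 'C' x 4 -> '4C'
  i=28: run of 'E' x 6 -> '6E'

RLE = 5G6C6G7D4C6E


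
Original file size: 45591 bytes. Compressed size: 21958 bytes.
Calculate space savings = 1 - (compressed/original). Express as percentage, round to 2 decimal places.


ratio = compressed/original = 21958/45591 = 0.48163
savings = 1 - ratio = 1 - 0.48163 = 0.51837
as a percentage: 0.51837 * 100 = 51.84%

Space savings = 1 - 21958/45591 = 51.84%


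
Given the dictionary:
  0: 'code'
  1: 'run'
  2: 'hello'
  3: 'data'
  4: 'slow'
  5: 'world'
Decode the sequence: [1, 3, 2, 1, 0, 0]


Look up each index in the dictionary:
  1 -> 'run'
  3 -> 'data'
  2 -> 'hello'
  1 -> 'run'
  0 -> 'code'
  0 -> 'code'

Decoded: "run data hello run code code"


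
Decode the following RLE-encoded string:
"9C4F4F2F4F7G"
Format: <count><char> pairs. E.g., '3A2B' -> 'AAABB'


Expanding each <count><char> pair:
  9C -> 'CCCCCCCCC'
  4F -> 'FFFF'
  4F -> 'FFFF'
  2F -> 'FF'
  4F -> 'FFFF'
  7G -> 'GGGGGGG'

Decoded = CCCCCCCCCFFFFFFFFFFFFFFGGGGGGG


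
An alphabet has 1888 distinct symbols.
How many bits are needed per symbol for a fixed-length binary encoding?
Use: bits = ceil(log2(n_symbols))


log2(1888) = 10.8826
Bracket: 2^10 = 1024 < 1888 <= 2^11 = 2048
So ceil(log2(1888)) = 11

bits = ceil(log2(1888)) = ceil(10.8826) = 11 bits


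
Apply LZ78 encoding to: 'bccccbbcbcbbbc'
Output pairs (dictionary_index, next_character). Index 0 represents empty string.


LZ78 encoding steps:
Dictionary: {0: ''}
Step 1: w='' (idx 0), next='b' -> output (0, 'b'), add 'b' as idx 1
Step 2: w='' (idx 0), next='c' -> output (0, 'c'), add 'c' as idx 2
Step 3: w='c' (idx 2), next='c' -> output (2, 'c'), add 'cc' as idx 3
Step 4: w='c' (idx 2), next='b' -> output (2, 'b'), add 'cb' as idx 4
Step 5: w='b' (idx 1), next='c' -> output (1, 'c'), add 'bc' as idx 5
Step 6: w='bc' (idx 5), next='b' -> output (5, 'b'), add 'bcb' as idx 6
Step 7: w='b' (idx 1), next='b' -> output (1, 'b'), add 'bb' as idx 7
Step 8: w='c' (idx 2), end of input -> output (2, '')


Encoded: [(0, 'b'), (0, 'c'), (2, 'c'), (2, 'b'), (1, 'c'), (5, 'b'), (1, 'b'), (2, '')]


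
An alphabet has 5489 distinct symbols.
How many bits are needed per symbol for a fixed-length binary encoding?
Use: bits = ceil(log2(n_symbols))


log2(5489) = 12.4223
Bracket: 2^12 = 4096 < 5489 <= 2^13 = 8192
So ceil(log2(5489)) = 13

bits = ceil(log2(5489)) = ceil(12.4223) = 13 bits


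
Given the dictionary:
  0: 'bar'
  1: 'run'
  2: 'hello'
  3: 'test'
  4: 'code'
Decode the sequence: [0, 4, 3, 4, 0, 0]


Look up each index in the dictionary:
  0 -> 'bar'
  4 -> 'code'
  3 -> 'test'
  4 -> 'code'
  0 -> 'bar'
  0 -> 'bar'

Decoded: "bar code test code bar bar"


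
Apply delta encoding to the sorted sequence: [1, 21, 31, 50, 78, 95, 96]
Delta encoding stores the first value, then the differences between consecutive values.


First value: 1
Deltas:
  21 - 1 = 20
  31 - 21 = 10
  50 - 31 = 19
  78 - 50 = 28
  95 - 78 = 17
  96 - 95 = 1


Delta encoded: [1, 20, 10, 19, 28, 17, 1]


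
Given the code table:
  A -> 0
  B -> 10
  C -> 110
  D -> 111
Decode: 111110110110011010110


Decoding:
111 -> D
110 -> C
110 -> C
110 -> C
0 -> A
110 -> C
10 -> B
110 -> C


Result: DCCCACBC


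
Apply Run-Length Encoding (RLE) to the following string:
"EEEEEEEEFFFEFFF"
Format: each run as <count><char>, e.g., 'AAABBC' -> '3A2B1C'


Scanning runs left to right:
  i=0: run of 'E' x 8 -> '8E'
  i=8: run of 'F' x 3 -> '3F'
  i=11: run of 'E' x 1 -> '1E'
  i=12: run of 'F' x 3 -> '3F'

RLE = 8E3F1E3F


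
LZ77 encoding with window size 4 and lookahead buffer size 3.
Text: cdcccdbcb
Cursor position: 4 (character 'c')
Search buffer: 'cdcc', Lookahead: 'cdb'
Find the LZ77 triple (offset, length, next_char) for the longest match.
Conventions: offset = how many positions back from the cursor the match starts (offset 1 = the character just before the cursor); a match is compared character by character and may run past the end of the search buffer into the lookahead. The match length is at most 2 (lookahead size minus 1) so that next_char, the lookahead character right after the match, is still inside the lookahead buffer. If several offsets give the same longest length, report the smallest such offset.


Try each offset into the search buffer:
  offset=1 (pos 3, char 'c'): match length 1
  offset=2 (pos 2, char 'c'): match length 1
  offset=3 (pos 1, char 'd'): match length 0
  offset=4 (pos 0, char 'c'): match length 2
Longest match has length 2 at offset 4.
next_char = character at position 4 + 2 = 6 -> 'b'

Best match: offset=4, length=2 (matching 'cd' starting at position 0)
LZ77 triple: (4, 2, 'b')


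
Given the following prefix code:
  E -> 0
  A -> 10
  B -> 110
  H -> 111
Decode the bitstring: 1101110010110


Decoding step by step:
Bits 110 -> B
Bits 111 -> H
Bits 0 -> E
Bits 0 -> E
Bits 10 -> A
Bits 110 -> B


Decoded message: BHEEAB


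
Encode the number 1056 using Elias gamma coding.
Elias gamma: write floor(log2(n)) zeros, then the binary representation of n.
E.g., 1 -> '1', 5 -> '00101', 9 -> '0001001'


num_bits = floor(log2(1056)) + 1 = 11
leading_zeros = num_bits - 1 = 10
binary(1056) = 10000100000

Elias gamma(1056) = '0000000000' + '10000100000' = 000000000010000100000 (21 bits)


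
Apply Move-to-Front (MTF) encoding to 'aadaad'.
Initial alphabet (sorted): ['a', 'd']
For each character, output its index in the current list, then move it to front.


MTF encoding:
'a': index 0 in ['a', 'd'] -> ['a', 'd']
'a': index 0 in ['a', 'd'] -> ['a', 'd']
'd': index 1 in ['a', 'd'] -> ['d', 'a']
'a': index 1 in ['d', 'a'] -> ['a', 'd']
'a': index 0 in ['a', 'd'] -> ['a', 'd']
'd': index 1 in ['a', 'd'] -> ['d', 'a']


Output: [0, 0, 1, 1, 0, 1]


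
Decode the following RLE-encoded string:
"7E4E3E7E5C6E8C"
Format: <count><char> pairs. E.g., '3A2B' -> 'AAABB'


Expanding each <count><char> pair:
  7E -> 'EEEEEEE'
  4E -> 'EEEE'
  3E -> 'EEE'
  7E -> 'EEEEEEE'
  5C -> 'CCCCC'
  6E -> 'EEEEEE'
  8C -> 'CCCCCCCC'

Decoded = EEEEEEEEEEEEEEEEEEEEECCCCCEEEEEECCCCCCCC


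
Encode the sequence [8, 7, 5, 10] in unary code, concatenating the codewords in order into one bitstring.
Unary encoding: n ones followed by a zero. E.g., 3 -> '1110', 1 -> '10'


Encode each number as n ones followed by a terminating 0:
  8 -> 111111110 (9 bits)
  7 -> 11111110 (8 bits)
  5 -> 111110 (6 bits)
  10 -> 11111111110 (11 bits)
Total length = 9 + 8 + 6 + 11 = 34 bits.

Unary([8, 7, 5, 10]) = 1111111101111111011111011111111110 (34 bits)


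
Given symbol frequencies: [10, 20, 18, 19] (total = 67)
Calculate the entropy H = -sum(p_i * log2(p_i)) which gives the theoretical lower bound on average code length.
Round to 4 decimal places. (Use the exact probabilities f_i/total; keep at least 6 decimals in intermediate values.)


Per-symbol terms -p_i * log2(p_i) with p_i = f_i/67:
  p = 10/67 = 0.149254: log2(p) = -2.744161, -p*log2(p) = 0.409576
  p = 20/67 = 0.298507: log2(p) = -1.744161, -p*log2(p) = 0.520645
  p = 18/67 = 0.268657: log2(p) = -1.896164, -p*log2(p) = 0.509417
  p = 19/67 = 0.283582: log2(p) = -1.818162, -p*log2(p) = 0.515598
H = 0.409576 + 0.520645 + 0.509417 + 0.515598 = 1.955236

H = 1.9552 bits/symbol


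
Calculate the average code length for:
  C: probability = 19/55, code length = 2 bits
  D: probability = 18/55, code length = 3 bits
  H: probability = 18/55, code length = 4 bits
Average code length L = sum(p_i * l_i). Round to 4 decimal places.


Weighted contributions p_i * l_i:
  C: (19/55) * 2 = 38/55
  D: (18/55) * 3 = 54/55
  H: (18/55) * 4 = 72/55
Sum = (38 + 54 + 72)/55 = 164/55

L = 164/55 = 2.9818 bits/symbol


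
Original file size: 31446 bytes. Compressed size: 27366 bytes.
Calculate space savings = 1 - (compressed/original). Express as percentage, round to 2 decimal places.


ratio = compressed/original = 27366/31446 = 0.870254
savings = 1 - ratio = 1 - 0.870254 = 0.129746
as a percentage: 0.129746 * 100 = 12.97%

Space savings = 1 - 27366/31446 = 12.97%


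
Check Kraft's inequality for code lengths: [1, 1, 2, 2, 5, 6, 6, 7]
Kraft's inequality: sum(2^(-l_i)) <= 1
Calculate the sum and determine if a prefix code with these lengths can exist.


Sum = 2^(-1) + 2^(-1) + 2^(-2) + 2^(-2) + 2^(-5) + 2^(-6) + 2^(-6) + 2^(-7)
    = 0.5 + 0.5 + 0.25 + 0.25 + 0.03125 + 0.015625 + 0.015625 + 0.0078125
    = 201/128 = 1.5703125
Since 1.5703125 > 1, Kraft's inequality is NOT satisfied.
A prefix code with these lengths CANNOT exist.

Kraft sum = 1.5703125. Not satisfied.


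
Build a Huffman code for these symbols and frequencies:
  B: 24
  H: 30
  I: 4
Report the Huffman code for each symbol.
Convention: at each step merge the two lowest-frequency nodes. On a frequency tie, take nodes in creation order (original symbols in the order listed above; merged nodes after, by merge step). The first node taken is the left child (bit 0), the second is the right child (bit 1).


Huffman tree construction:
Step 1: Merge I(4) + B(24) = 28
Step 2: Merge (I+B)(28) + H(30) = 58
Read each symbol's code off the tree from the root (left child = 0, right child = 1).

Codes:
  B: 01 (length 2)
  H: 1 (length 1)
  I: 00 (length 2)
Average code length: 86/58 = 1.4828 bits/symbol


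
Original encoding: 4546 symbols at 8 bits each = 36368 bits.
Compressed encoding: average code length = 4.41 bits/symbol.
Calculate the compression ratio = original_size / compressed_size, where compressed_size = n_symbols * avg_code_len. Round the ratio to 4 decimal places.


original_size = n_symbols * orig_bits = 4546 * 8 = 36368 bits
compressed_size = n_symbols * avg_code_len = 4546 * 4.41 = 20047.86 bits
ratio = original_size / compressed_size = 36368 / 20047.86 = 1.8141

Compression ratio = 1.8141


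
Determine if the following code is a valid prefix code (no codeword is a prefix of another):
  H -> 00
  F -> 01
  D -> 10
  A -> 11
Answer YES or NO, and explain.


Checking each pair (does one codeword prefix another?):
  H='00' vs F='01': no prefix
  H='00' vs D='10': no prefix
  H='00' vs A='11': no prefix
  F='01' vs H='00': no prefix
  F='01' vs D='10': no prefix
  F='01' vs A='11': no prefix
  D='10' vs H='00': no prefix
  D='10' vs F='01': no prefix
  D='10' vs A='11': no prefix
  A='11' vs H='00': no prefix
  A='11' vs F='01': no prefix
  A='11' vs D='10': no prefix
No violation found over all pairs.

YES -- this is a valid prefix code. No codeword is a prefix of any other codeword.


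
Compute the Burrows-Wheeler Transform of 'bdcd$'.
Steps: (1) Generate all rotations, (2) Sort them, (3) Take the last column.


Rotations (sorted):
  0: $bdcd -> last char: d
  1: bdcd$ -> last char: $
  2: cd$bd -> last char: d
  3: d$bdc -> last char: c
  4: dcd$b -> last char: b


BWT = d$dcb


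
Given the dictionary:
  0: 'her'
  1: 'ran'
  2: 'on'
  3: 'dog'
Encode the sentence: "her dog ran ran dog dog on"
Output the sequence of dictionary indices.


Look up each word in the dictionary:
  'her' -> 0
  'dog' -> 3
  'ran' -> 1
  'ran' -> 1
  'dog' -> 3
  'dog' -> 3
  'on' -> 2

Encoded: [0, 3, 1, 1, 3, 3, 2]


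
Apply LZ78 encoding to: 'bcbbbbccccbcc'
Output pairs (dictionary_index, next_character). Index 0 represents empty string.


LZ78 encoding steps:
Dictionary: {0: ''}
Step 1: w='' (idx 0), next='b' -> output (0, 'b'), add 'b' as idx 1
Step 2: w='' (idx 0), next='c' -> output (0, 'c'), add 'c' as idx 2
Step 3: w='b' (idx 1), next='b' -> output (1, 'b'), add 'bb' as idx 3
Step 4: w='bb' (idx 3), next='c' -> output (3, 'c'), add 'bbc' as idx 4
Step 5: w='c' (idx 2), next='c' -> output (2, 'c'), add 'cc' as idx 5
Step 6: w='c' (idx 2), next='b' -> output (2, 'b'), add 'cb' as idx 6
Step 7: w='cc' (idx 5), end of input -> output (5, '')


Encoded: [(0, 'b'), (0, 'c'), (1, 'b'), (3, 'c'), (2, 'c'), (2, 'b'), (5, '')]


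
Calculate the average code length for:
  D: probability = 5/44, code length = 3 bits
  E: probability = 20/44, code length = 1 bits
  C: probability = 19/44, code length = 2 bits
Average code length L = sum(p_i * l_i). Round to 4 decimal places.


Weighted contributions p_i * l_i:
  D: (5/44) * 3 = 15/44
  E: (20/44) * 1 = 20/44
  C: (19/44) * 2 = 38/44
Sum = (15 + 20 + 38)/44 = 73/44

L = 73/44 = 1.6591 bits/symbol


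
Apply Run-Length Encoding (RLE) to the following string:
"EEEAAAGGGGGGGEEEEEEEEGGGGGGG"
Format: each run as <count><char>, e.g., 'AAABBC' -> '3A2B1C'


Scanning runs left to right:
  i=0: run of 'E' x 3 -> '3E'
  i=3: run of 'A' x 3 -> '3A'
  i=6: run of 'G' x 7 -> '7G'
  i=13: run of 'E' x 8 -> '8E'
  i=21: run of 'G' x 7 -> '7G'

RLE = 3E3A7G8E7G


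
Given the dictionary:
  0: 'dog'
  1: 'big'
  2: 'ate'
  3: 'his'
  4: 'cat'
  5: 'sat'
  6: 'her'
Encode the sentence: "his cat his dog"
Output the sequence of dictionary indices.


Look up each word in the dictionary:
  'his' -> 3
  'cat' -> 4
  'his' -> 3
  'dog' -> 0

Encoded: [3, 4, 3, 0]


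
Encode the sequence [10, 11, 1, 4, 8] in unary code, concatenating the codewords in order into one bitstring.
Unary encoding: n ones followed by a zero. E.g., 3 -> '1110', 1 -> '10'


Encode each number as n ones followed by a terminating 0:
  10 -> 11111111110 (11 bits)
  11 -> 111111111110 (12 bits)
  1 -> 10 (2 bits)
  4 -> 11110 (5 bits)
  8 -> 111111110 (9 bits)
Total length = 11 + 12 + 2 + 5 + 9 = 39 bits.

Unary([10, 11, 1, 4, 8]) = 111111111101111111111101011110111111110 (39 bits)


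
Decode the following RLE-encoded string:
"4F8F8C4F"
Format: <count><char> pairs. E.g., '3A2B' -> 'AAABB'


Expanding each <count><char> pair:
  4F -> 'FFFF'
  8F -> 'FFFFFFFF'
  8C -> 'CCCCCCCC'
  4F -> 'FFFF'

Decoded = FFFFFFFFFFFFCCCCCCCCFFFF


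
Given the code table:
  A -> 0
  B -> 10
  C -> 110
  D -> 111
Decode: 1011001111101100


Decoding:
10 -> B
110 -> C
0 -> A
111 -> D
110 -> C
110 -> C
0 -> A


Result: BCADCCA


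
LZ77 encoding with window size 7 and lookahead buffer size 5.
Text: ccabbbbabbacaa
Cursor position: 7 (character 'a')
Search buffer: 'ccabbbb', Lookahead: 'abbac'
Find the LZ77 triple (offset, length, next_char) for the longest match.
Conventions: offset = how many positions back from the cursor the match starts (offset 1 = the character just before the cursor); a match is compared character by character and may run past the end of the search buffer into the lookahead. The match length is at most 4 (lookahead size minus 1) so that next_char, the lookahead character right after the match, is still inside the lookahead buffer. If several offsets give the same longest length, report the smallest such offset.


Try each offset into the search buffer:
  offset=1 (pos 6, char 'b'): match length 0
  offset=2 (pos 5, char 'b'): match length 0
  offset=3 (pos 4, char 'b'): match length 0
  offset=4 (pos 3, char 'b'): match length 0
  offset=5 (pos 2, char 'a'): match length 3
  offset=6 (pos 1, char 'c'): match length 0
  offset=7 (pos 0, char 'c'): match length 0
Longest match has length 3 at offset 5.
next_char = character at position 7 + 3 = 10 -> 'a'

Best match: offset=5, length=3 (matching 'abb' starting at position 2)
LZ77 triple: (5, 3, 'a')


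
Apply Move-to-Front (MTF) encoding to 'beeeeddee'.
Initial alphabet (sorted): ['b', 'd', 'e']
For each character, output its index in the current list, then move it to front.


MTF encoding:
'b': index 0 in ['b', 'd', 'e'] -> ['b', 'd', 'e']
'e': index 2 in ['b', 'd', 'e'] -> ['e', 'b', 'd']
'e': index 0 in ['e', 'b', 'd'] -> ['e', 'b', 'd']
'e': index 0 in ['e', 'b', 'd'] -> ['e', 'b', 'd']
'e': index 0 in ['e', 'b', 'd'] -> ['e', 'b', 'd']
'd': index 2 in ['e', 'b', 'd'] -> ['d', 'e', 'b']
'd': index 0 in ['d', 'e', 'b'] -> ['d', 'e', 'b']
'e': index 1 in ['d', 'e', 'b'] -> ['e', 'd', 'b']
'e': index 0 in ['e', 'd', 'b'] -> ['e', 'd', 'b']


Output: [0, 2, 0, 0, 0, 2, 0, 1, 0]


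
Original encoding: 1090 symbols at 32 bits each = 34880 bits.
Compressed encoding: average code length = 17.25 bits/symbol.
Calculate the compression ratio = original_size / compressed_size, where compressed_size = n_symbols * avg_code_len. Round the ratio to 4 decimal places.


original_size = n_symbols * orig_bits = 1090 * 32 = 34880 bits
compressed_size = n_symbols * avg_code_len = 1090 * 17.25 = 18802.5 bits
ratio = original_size / compressed_size = 34880 / 18802.5 = 1.8551

Compression ratio = 1.8551


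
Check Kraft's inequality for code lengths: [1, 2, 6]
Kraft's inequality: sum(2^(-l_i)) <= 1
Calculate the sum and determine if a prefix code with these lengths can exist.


Sum = 2^(-1) + 2^(-2) + 2^(-6)
    = 0.5 + 0.25 + 0.015625
    = 49/64 = 0.765625
Since 0.765625 <= 1, Kraft's inequality IS satisfied.
A prefix code with these lengths CAN exist.

Kraft sum = 0.765625. Satisfied.


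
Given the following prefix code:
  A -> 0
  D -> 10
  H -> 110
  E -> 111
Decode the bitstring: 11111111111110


Decoding step by step:
Bits 111 -> E
Bits 111 -> E
Bits 111 -> E
Bits 111 -> E
Bits 10 -> D


Decoded message: EEEED


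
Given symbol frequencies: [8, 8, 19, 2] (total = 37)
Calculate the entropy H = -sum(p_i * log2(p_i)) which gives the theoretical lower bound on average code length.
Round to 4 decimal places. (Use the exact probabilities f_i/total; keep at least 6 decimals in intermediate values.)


Per-symbol terms -p_i * log2(p_i) with p_i = f_i/37:
  p = 8/37 = 0.216216: log2(p) = -2.209453, -p*log2(p) = 0.477720
  p = 8/37 = 0.216216: log2(p) = -2.209453, -p*log2(p) = 0.477720
  p = 19/37 = 0.513514: log2(p) = -0.961526, -p*log2(p) = 0.493757
  p = 2/37 = 0.054054: log2(p) = -4.209453, -p*log2(p) = 0.227538
H = 0.477720 + 0.477720 + 0.493757 + 0.227538 = 1.676735

H = 1.6767 bits/symbol


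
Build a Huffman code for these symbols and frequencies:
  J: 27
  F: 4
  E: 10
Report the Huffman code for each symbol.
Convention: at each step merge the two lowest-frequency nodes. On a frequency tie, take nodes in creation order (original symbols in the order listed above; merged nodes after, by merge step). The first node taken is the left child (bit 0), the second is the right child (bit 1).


Huffman tree construction:
Step 1: Merge F(4) + E(10) = 14
Step 2: Merge (F+E)(14) + J(27) = 41
Read each symbol's code off the tree from the root (left child = 0, right child = 1).

Codes:
  J: 1 (length 1)
  F: 00 (length 2)
  E: 01 (length 2)
Average code length: 55/41 = 1.3415 bits/symbol


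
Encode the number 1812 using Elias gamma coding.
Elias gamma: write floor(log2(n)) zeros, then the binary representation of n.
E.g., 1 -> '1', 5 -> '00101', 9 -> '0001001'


num_bits = floor(log2(1812)) + 1 = 11
leading_zeros = num_bits - 1 = 10
binary(1812) = 11100010100

Elias gamma(1812) = '0000000000' + '11100010100' = 000000000011100010100 (21 bits)


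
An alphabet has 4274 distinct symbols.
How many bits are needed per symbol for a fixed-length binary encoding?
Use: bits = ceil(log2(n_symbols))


log2(4274) = 12.0614
Bracket: 2^12 = 4096 < 4274 <= 2^13 = 8192
So ceil(log2(4274)) = 13

bits = ceil(log2(4274)) = ceil(12.0614) = 13 bits


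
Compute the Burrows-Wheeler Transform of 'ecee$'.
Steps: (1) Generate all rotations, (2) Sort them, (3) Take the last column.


Rotations (sorted):
  0: $ecee -> last char: e
  1: cee$e -> last char: e
  2: e$ece -> last char: e
  3: ecee$ -> last char: $
  4: ee$ec -> last char: c


BWT = eee$c


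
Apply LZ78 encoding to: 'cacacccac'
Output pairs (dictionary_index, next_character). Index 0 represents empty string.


LZ78 encoding steps:
Dictionary: {0: ''}
Step 1: w='' (idx 0), next='c' -> output (0, 'c'), add 'c' as idx 1
Step 2: w='' (idx 0), next='a' -> output (0, 'a'), add 'a' as idx 2
Step 3: w='c' (idx 1), next='a' -> output (1, 'a'), add 'ca' as idx 3
Step 4: w='c' (idx 1), next='c' -> output (1, 'c'), add 'cc' as idx 4
Step 5: w='ca' (idx 3), next='c' -> output (3, 'c'), add 'cac' as idx 5


Encoded: [(0, 'c'), (0, 'a'), (1, 'a'), (1, 'c'), (3, 'c')]


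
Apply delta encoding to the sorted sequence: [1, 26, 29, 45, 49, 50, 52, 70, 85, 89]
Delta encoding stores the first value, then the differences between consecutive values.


First value: 1
Deltas:
  26 - 1 = 25
  29 - 26 = 3
  45 - 29 = 16
  49 - 45 = 4
  50 - 49 = 1
  52 - 50 = 2
  70 - 52 = 18
  85 - 70 = 15
  89 - 85 = 4


Delta encoded: [1, 25, 3, 16, 4, 1, 2, 18, 15, 4]


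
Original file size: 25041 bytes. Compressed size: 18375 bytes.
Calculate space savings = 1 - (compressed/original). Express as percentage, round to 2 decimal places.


ratio = compressed/original = 18375/25041 = 0.733797
savings = 1 - ratio = 1 - 0.733797 = 0.266203
as a percentage: 0.266203 * 100 = 26.62%

Space savings = 1 - 18375/25041 = 26.62%


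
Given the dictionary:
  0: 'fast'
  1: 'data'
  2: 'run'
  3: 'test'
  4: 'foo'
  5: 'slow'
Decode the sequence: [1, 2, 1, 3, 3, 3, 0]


Look up each index in the dictionary:
  1 -> 'data'
  2 -> 'run'
  1 -> 'data'
  3 -> 'test'
  3 -> 'test'
  3 -> 'test'
  0 -> 'fast'

Decoded: "data run data test test test fast"


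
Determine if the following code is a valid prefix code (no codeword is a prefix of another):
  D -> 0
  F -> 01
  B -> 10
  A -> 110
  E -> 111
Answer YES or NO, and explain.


Checking each pair (does one codeword prefix another?):
  D='0' vs F='01': prefix -- VIOLATION

NO -- this is NOT a valid prefix code. D (0) is a prefix of F (01).
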